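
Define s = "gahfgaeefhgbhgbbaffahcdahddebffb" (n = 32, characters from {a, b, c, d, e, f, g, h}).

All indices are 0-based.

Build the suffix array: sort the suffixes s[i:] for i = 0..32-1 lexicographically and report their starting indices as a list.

[5, 16, 19, 23, 1, 31, 15, 14, 28, 11, 21, 22, 25, 26, 27, 6, 7, 18, 30, 17, 29, 3, 8, 4, 0, 13, 10, 20, 24, 2, 12, 9]

rank | idx | suffix
   0 |   5 | aeefhgbhgbbaffahcdahddebffb
   1 |  16 | affahcdahddebffb
   2 |  19 | ahcdahddebffb
   3 |  23 | ahddebffb
   4 |   1 | ahfgaeefhgbhgbbaffahcdahddebffb
   5 |  31 | b
   6 |  15 | baffahcdahddebffb
   7 |  14 | bbaffahcdahddebffb
   8 |  28 | bffb
   9 |  11 | bhgbbaffahcdahddebffb
  10 |  21 | cdahddebffb
  11 |  22 | dahddebffb
  12 |  25 | ddebffb
  13 |  26 | debffb
  14 |  27 | ebffb
  15 |   6 | eefhgbhgbbaffahcdahddebffb
  16 |   7 | efhgbhgbbaffahcdahddebffb
  17 |  18 | fahcdahddebffb
  18 |  30 | fb
  19 |  17 | ffahcdahddebffb
  20 |  29 | ffb
  21 |   3 | fgaeefhgbhgbbaffahcdahddebffb
  22 |   8 | fhgbhgbbaffahcdahddebffb
  23 |   4 | gaeefhgbhgbbaffahcdahddebffb
  24 |   0 | gahfgaeefhgbhgbbaffahcdahddebffb
  25 |  13 | gbbaffahcdahddebffb
  26 |  10 | gbhgbbaffahcdahddebffb
  27 |  20 | hcdahddebffb
  28 |  24 | hddebffb
  29 |   2 | hfgaeefhgbhgbbaffahcdahddebffb
  30 |  12 | hgbbaffahcdahddebffb
  31 |   9 | hgbhgbbaffahcdahddebffb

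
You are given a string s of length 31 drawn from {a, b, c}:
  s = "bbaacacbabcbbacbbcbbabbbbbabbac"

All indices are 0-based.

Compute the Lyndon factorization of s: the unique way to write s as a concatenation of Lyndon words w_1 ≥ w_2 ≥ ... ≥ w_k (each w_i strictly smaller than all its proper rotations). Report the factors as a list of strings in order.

emit factor 1: 'b' (i=0, period=1)
emit factor 2: 'b' (i=1, period=1)
emit factor 3: 'aacacbabcbbacbbcbbabbbbbabbac' (i=2, period=29)

["b", "b", "aacacbabcbbacbbcbbabbbbbabbac"]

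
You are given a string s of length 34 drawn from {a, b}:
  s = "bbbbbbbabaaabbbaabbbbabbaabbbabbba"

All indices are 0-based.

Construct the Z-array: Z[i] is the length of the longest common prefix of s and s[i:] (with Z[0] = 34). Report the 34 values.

[34, 6, 5, 4, 3, 2, 1, 0, 1, 0, 0, 0, 3, 2, 1, 0, 0, 4, 3, 2, 1, 0, 2, 1, 0, 0, 3, 2, 1, 0, 3, 2, 1, 0]

Z[0]=34
i=1: fresh scan; Z[1]=6 grow→box=[1,7)
i=2: min(r-i=5, Z[1]=6)=5; Z[2]=5
i=3: min(r-i=4, Z[2]=5)=4; Z[3]=4
i=4: min(r-i=3, Z[3]=4)=3; Z[4]=3
i=5: min(r-i=2, Z[4]=3)=2; Z[5]=2
i=6: min(r-i=1, Z[5]=2)=1; Z[6]=1
i=7: fresh scan; Z[7]=0
i=8: fresh scan; Z[8]=1 grow→box=[8,9)
i=9: fresh scan; Z[9]=0
i=10: fresh scan; Z[10]=0
i=11: fresh scan; Z[11]=0
i=12: fresh scan; Z[12]=3 grow→box=[12,15)
i=13: min(r-i=2, Z[1]=6)=2; Z[13]=2
i=14: min(r-i=1, Z[2]=5)=1; Z[14]=1
i=15: fresh scan; Z[15]=0
i=16: fresh scan; Z[16]=0
i=17: fresh scan; Z[17]=4 grow→box=[17,21)
i=18: min(r-i=3, Z[1]=6)=3; Z[18]=3
i=19: min(r-i=2, Z[2]=5)=2; Z[19]=2
i=20: min(r-i=1, Z[3]=4)=1; Z[20]=1
i=21: fresh scan; Z[21]=0
i=22: fresh scan; Z[22]=2 grow→box=[22,24)
i=23: min(r-i=1, Z[1]=6)=1; Z[23]=1
i=24: fresh scan; Z[24]=0
i=25: fresh scan; Z[25]=0
i=26: fresh scan; Z[26]=3 grow→box=[26,29)
i=27: min(r-i=2, Z[1]=6)=2; Z[27]=2
i=28: min(r-i=1, Z[2]=5)=1; Z[28]=1
i=29: fresh scan; Z[29]=0
i=30: fresh scan; Z[30]=3 grow→box=[30,33)
i=31: min(r-i=2, Z[1]=6)=2; Z[31]=2
i=32: min(r-i=1, Z[2]=5)=1; Z[32]=1
i=33: fresh scan; Z[33]=0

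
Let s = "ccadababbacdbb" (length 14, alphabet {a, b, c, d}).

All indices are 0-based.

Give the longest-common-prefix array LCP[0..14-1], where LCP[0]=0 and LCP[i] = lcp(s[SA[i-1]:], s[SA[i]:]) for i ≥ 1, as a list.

rank→(start, suffix):
  0 → (4, 'ababbacdbb')
  1 → (6, 'abbacdbb')
  2 → (9, 'acdbb')
  3 → (2, 'adababbacdbb')
  4 → (13, 'b')
  5 → (5, 'babbacdbb')
  6 → (8, 'bacdbb')
  7 → (12, 'bb')
  8 → (7, 'bbacdbb')
  9 → (1, 'cadababbacdbb')
  10 → (0, 'ccadababbacdbb')
  11 → (10, 'cdbb')
  12 → (3, 'dababbacdbb')
  13 → (11, 'dbb')

SA = [4, 6, 9, 2, 13, 5, 8, 12, 7, 1, 0, 10, 3, 11]
i: (SA[i-1],SA[i]) lcp shared
  1: (4,6) 2 'ab'
  2: (6,9) 1 'a'
  3: (9,2) 1 'a'
  4: (2,13) 0 ''
  5: (13,5) 1 'b'
  6: (5,8) 2 'ba'
  7: (8,12) 1 'b'
  8: (12,7) 2 'bb'
  9: (7,1) 0 ''
  10: (1,0) 1 'c'
  11: (0,10) 1 'c'
  12: (10,3) 0 ''
  13: (3,11) 1 'd'

[0, 2, 1, 1, 0, 1, 2, 1, 2, 0, 1, 1, 0, 1]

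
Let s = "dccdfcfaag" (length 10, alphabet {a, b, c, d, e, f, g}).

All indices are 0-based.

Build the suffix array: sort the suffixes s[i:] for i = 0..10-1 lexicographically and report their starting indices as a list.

rank→(start, suffix):
  0 → (7, 'aag')
  1 → (8, 'ag')
  2 → (1, 'ccdfcfaag')
  3 → (2, 'cdfcfaag')
  4 → (5, 'cfaag')
  5 → (0, 'dccdfcfaag')
  6 → (3, 'dfcfaag')
  7 → (6, 'faag')
  8 → (4, 'fcfaag')
  9 → (9, 'g')

[7, 8, 1, 2, 5, 0, 3, 6, 4, 9]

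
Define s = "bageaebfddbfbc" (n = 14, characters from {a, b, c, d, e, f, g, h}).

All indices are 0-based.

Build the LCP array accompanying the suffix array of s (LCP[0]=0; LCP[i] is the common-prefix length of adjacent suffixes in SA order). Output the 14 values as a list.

rank | idx | suffix
   0 |   4 | aebfddbfbc
   1 |   1 | ageaebfddbfbc
   2 |   0 | bageaebfddbfbc
   3 |  12 | bc
   4 |  10 | bfbc
   5 |   6 | bfddbfbc
   6 |  13 | c
   7 |   9 | dbfbc
   8 |   8 | ddbfbc
   9 |   3 | eaebfddbfbc
  10 |   5 | ebfddbfbc
  11 |  11 | fbc
  12 |   7 | fddbfbc
  13 |   2 | geaebfddbfbc

SA = [4, 1, 0, 12, 10, 6, 13, 9, 8, 3, 5, 11, 7, 2]
[i] adj suffixes → lcp
  [1] 4/1 → 1 ('a')
  [2] 1/0 → 0 ('')
  [3] 0/12 → 1 ('b')
  [4] 12/10 → 1 ('b')
  [5] 10/6 → 2 ('bf')
  [6] 6/13 → 0 ('')
  [7] 13/9 → 0 ('')
  [8] 9/8 → 1 ('d')
  [9] 8/3 → 0 ('')
  [10] 3/5 → 1 ('e')
  [11] 5/11 → 0 ('')
  [12] 11/7 → 1 ('f')
  [13] 7/2 → 0 ('')

[0, 1, 0, 1, 1, 2, 0, 0, 1, 0, 1, 0, 1, 0]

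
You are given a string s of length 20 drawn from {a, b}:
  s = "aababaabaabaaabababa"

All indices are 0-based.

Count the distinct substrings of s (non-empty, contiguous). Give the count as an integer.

143

rank→(start, suffix):
  0 → (19, 'a')
  1 → (11, 'aaabababa')
  2 → (8, 'aabaaabababa')
  3 → (5, 'aabaabaaabababa')
  4 → (0, 'aababaabaabaaabababa')
  5 → (12, 'aabababa')
  6 → (17, 'aba')
  7 → (9, 'abaaabababa')
  8 → (6, 'abaabaaabababa')
  9 → (3, 'abaabaabaaabababa')
  10 → (15, 'ababa')
  11 → (1, 'ababaabaabaaabababa')
  12 → (13, 'abababa')
  13 → (18, 'ba')
  14 → (10, 'baaabababa')
  15 → (7, 'baabaaabababa')
  16 → (4, 'baabaabaaabababa')
  17 → (16, 'baba')
  18 → (2, 'babaabaabaaabababa')
  19 → (14, 'bababa')

SA = [19, 11, 8, 5, 0, 12, 17, 9, 6, 3, 15, 1, 13, 18, 10, 7, 4, 16, 2, 14]
rank  pair      lcp
   1  s[19:],s[11:]  1  'a'
   2  s[11:],s[8:]  2  'aa'
   3  s[8:],s[5:]  5  'aabaa'
   4  s[5:],s[0:]  4  'aaba'
   5  s[0:],s[12:]  6  'aababa'
   6  s[12:],s[17:]  1  'a'
   7  s[17:],s[9:]  3  'aba'
   8  s[9:],s[6:]  4  'abaa'
   9  s[6:],s[3:]  7  'abaabaa'
  10  s[3:],s[15:]  3  'aba'
  11  s[15:],s[1:]  5  'ababa'
  12  s[1:],s[13:]  5  'ababa'
  13  s[13:],s[18:]  0  ''
  14  s[18:],s[10:]  2  'ba'
  15  s[10:],s[7:]  3  'baa'
  16  s[7:],s[4:]  6  'baabaa'
  17  s[4:],s[16:]  2  'ba'
  18  s[16:],s[2:]  4  'baba'
  19  s[2:],s[14:]  4  'baba'

n(n+1)/2 = 20·21/2 = 210
Σ LCP = 0 + 1 + 2 + 5 + 4 + 6 + 1 + 3 + 4 + 7 + 3 + 5 + 5 + 0 + 2 + 3 + 6 + 2 + 4 + 4 = 67
distinct = 210 − 67 = 143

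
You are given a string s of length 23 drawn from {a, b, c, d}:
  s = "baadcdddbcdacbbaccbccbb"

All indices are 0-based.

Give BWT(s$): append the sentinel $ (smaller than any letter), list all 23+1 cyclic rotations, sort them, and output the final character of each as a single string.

bbdbab$bcccdcacbabdcdadc

rank  rotation                  last
    0  $baadcdddbcdacbbaccbccbb  b
    1  aadcdddbcdacbbaccbccbb$b  b
    2  acbbaccbccbb$baadcdddbcd  d
    3  accbccbb$baadcdddbcdacbb  b
    4  adcdddbcdacbbaccbccbb$ba  a
    5  b$baadcdddbcdacbbaccbccb  b
    6  baadcdddbcdacbbaccbccbb$  $
    7  baccbccbb$baadcdddbcdacb  b
    8  bb$baadcdddbcdacbbaccbcc  c
    9  bbaccbccbb$baadcdddbcdac  c
   10  bccbb$baadcdddbcdacbbacc  c
   11  bcdacbbaccbccbb$baadcddd  d
   12  cbb$baadcdddbcdacbbaccbc  c
   13  cbbaccbccbb$baadcdddbcda  a
   14  cbccbb$baadcdddbcdacbbac  c
   15  ccbb$baadcdddbcdacbbaccb  b
   16  ccbccbb$baadcdddbcdacbba  a
   17  cdacbbaccbccbb$baadcdddb  b
   18  cdddbcdacbbaccbccbb$baad  d
   19  dacbbaccbccbb$baadcdddbc  c
   20  dbcdacbbaccbccbb$baadcdd  d
   21  dcdddbcdacbbaccbccbb$baa  a
   22  ddbcdacbbaccbccbb$baadcd  d
   23  dddbcdacbbaccbccbb$baadc  c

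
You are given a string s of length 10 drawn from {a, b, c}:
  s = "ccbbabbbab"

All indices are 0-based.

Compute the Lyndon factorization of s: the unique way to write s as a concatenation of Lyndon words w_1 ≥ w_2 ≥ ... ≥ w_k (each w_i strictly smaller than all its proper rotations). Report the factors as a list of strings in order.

["c", "c", "b", "b", "abbb", "ab"]

emit factor 1: 'c' (i=0, period=1)
emit factor 2: 'c' (i=1, period=1)
emit factor 3: 'b' (i=2, period=1)
emit factor 4: 'b' (i=3, period=1)
emit factor 5: 'abbb' (i=4, period=4)
emit factor 6: 'ab' (i=8, period=2)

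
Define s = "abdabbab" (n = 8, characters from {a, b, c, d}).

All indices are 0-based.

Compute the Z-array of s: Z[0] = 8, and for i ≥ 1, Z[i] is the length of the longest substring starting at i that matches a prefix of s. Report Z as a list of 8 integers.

[8, 0, 0, 2, 0, 0, 2, 0]

Z[0]=8
i=1: fresh scan; Z[1]=0
i=2: fresh scan; Z[2]=0
i=3: fresh scan; Z[3]=2 grow→box=[3,5)
i=4: min(r-i=1, Z[1]=0)=0; Z[4]=0
i=5: fresh scan; Z[5]=0
i=6: fresh scan; Z[6]=2 grow→box=[6,8)
i=7: min(r-i=1, Z[1]=0)=0; Z[7]=0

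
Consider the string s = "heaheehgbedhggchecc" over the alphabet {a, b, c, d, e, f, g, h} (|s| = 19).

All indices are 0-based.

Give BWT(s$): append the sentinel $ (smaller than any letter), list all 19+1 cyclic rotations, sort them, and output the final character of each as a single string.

rank  rotation              last
    0  $heaheehgbedhggchecc  c
    1  aheehgbedhggchecc$he  e
    2  bedhggchecc$heaheehg  g
    3  c$heaheehgbedhggchec  c
    4  cc$heaheehgbedhggche  e
    5  checc$heaheehgbedhgg  g
    6  dhggchecc$heaheehgbe  e
    7  eaheehgbedhggchecc$h  h
    8  ecc$heaheehgbedhggch  h
    9  edhggchecc$heaheehgb  b
   10  eehgbedhggchecc$heah  h
   11  ehgbedhggchecc$heahe  e
   12  gbedhggchecc$heaheeh  h
   13  gchecc$heaheehgbedhg  g
   14  ggchecc$heaheehgbedh  h
   15  heaheehgbedhggchecc$  $
   16  hecc$heaheehgbedhggc  c
   17  heehgbedhggchecc$hea  a
   18  hgbedhggchecc$heahee  e
   19  hggchecc$heaheehgbed  d

cegcegehhbhehgh$caed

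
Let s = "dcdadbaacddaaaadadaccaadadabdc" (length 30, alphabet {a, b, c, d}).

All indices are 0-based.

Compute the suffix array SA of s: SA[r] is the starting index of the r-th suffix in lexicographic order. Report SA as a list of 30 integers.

sorted suffixes:
  #0 SA[0]=11  'aaaadadaccaadadabdc'
  #1 SA[1]=12  'aaadadaccaadadabdc'
  #2 SA[2]=6  'aacddaaaadadaccaadadabdc'
  #3 SA[3]=21  'aadadabdc'
  #4 SA[4]=13  'aadadaccaadadabdc'
  #5 SA[5]=26  'abdc'
  #6 SA[6]=18  'accaadadabdc'
  #7 SA[7]=7  'acddaaaadadaccaadadabdc'
  #8 SA[8]=24  'adabdc'
  #9 SA[9]=16  'adaccaadadabdc'
  #10 SA[10]=22  'adadabdc'
  #11 SA[11]=14  'adadaccaadadabdc'
  #12 SA[12]=3  'adbaacddaaaadadaccaadadabdc'
  #13 SA[13]=5  'baacddaaaadadaccaadadabdc'
  #14 SA[14]=27  'bdc'
  #15 SA[15]=29  'c'
  #16 SA[16]=20  'caadadabdc'
  #17 SA[17]=19  'ccaadadabdc'
  #18 SA[18]=1  'cdadbaacddaaaadadaccaadadabdc'
  #19 SA[19]=8  'cddaaaadadaccaadadabdc'
  #20 SA[20]=10  'daaaadadaccaadadabdc'
  #21 SA[21]=25  'dabdc'
  #22 SA[22]=17  'daccaadadabdc'
  #23 SA[23]=23  'dadabdc'
  #24 SA[24]=15  'dadaccaadadabdc'
  #25 SA[25]=2  'dadbaacddaaaadadaccaadadabdc'
  #26 SA[26]=4  'dbaacddaaaadadaccaadadabdc'
  #27 SA[27]=28  'dc'
  #28 SA[28]=0  'dcdadbaacddaaaadadaccaadadabdc'
  #29 SA[29]=9  'ddaaaadadaccaadadabdc'

[11, 12, 6, 21, 13, 26, 18, 7, 24, 16, 22, 14, 3, 5, 27, 29, 20, 19, 1, 8, 10, 25, 17, 23, 15, 2, 4, 28, 0, 9]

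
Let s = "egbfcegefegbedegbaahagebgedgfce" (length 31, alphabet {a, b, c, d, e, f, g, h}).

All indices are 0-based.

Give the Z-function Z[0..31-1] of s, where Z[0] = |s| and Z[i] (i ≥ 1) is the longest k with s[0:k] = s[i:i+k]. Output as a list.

[31, 0, 0, 0, 0, 2, 0, 1, 0, 3, 0, 0, 1, 0, 3, 0, 0, 0, 0, 0, 0, 0, 1, 0, 0, 1, 0, 0, 0, 0, 1]

Z[0]=31
i=1: outside box; Z[1]=0
i=2: outside box; Z[2]=0
i=3: outside box; Z[3]=0
i=4: outside box; Z[4]=0
i=5: outside box; Z[5]=2 extend→box=[5,7)
i=6: min(r-i=1, Z[1]=0)=0; Z[6]=0
i=7: outside box; Z[7]=1 extend→box=[7,8)
i=8: outside box; Z[8]=0
i=9: outside box; Z[9]=3 extend→box=[9,12)
i=10: min(r-i=2, Z[1]=0)=0; Z[10]=0
i=11: min(r-i=1, Z[2]=0)=0; Z[11]=0
i=12: outside box; Z[12]=1 extend→box=[12,13)
i=13: outside box; Z[13]=0
i=14: outside box; Z[14]=3 extend→box=[14,17)
i=15: min(r-i=2, Z[1]=0)=0; Z[15]=0
i=16: min(r-i=1, Z[2]=0)=0; Z[16]=0
i=17: outside box; Z[17]=0
i=18: outside box; Z[18]=0
i=19: outside box; Z[19]=0
i=20: outside box; Z[20]=0
i=21: outside box; Z[21]=0
i=22: outside box; Z[22]=1 extend→box=[22,23)
i=23: outside box; Z[23]=0
i=24: outside box; Z[24]=0
i=25: outside box; Z[25]=1 extend→box=[25,26)
i=26: outside box; Z[26]=0
i=27: outside box; Z[27]=0
i=28: outside box; Z[28]=0
i=29: outside box; Z[29]=0
i=30: outside box; Z[30]=1 extend→box=[30,31)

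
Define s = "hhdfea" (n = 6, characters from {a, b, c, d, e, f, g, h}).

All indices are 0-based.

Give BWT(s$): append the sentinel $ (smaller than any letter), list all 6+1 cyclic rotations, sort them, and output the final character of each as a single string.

rank  rotation last
    0  $hhdfea  a
    1  a$hhdfe  e
    2  dfea$hh  h
    3  ea$hhdf  f
    4  fea$hhd  d
    5  hdfea$h  h
    6  hhdfea$  $

aehfdh$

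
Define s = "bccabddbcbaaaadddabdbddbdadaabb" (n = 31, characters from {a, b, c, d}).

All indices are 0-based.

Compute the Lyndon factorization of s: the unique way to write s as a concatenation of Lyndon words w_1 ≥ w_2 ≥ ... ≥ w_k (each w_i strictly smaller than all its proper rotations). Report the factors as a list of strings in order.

["bcc", "abddbcb", "aaaadddabdbddbdadaabb"]

emit factor 1: 'bcc' (i=0, period=3)
emit factor 2: 'abddbcb' (i=3, period=7)
emit factor 3: 'aaaadddabdbddbdadaabb' (i=10, period=21)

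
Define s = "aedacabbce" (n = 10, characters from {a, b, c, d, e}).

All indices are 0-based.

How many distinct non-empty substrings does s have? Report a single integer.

rank→(start, suffix):
  0 → (5, 'abbce')
  1 → (3, 'acabbce')
  2 → (0, 'aedacabbce')
  3 → (6, 'bbce')
  4 → (7, 'bce')
  5 → (4, 'cabbce')
  6 → (8, 'ce')
  7 → (2, 'dacabbce')
  8 → (9, 'e')
  9 → (1, 'edacabbce')

SA = [5, 3, 0, 6, 7, 4, 8, 2, 9, 1]
rank  pair      lcp
   1  s[5:],s[3:]  1  'a'
   2  s[3:],s[0:]  1  'a'
   3  s[0:],s[6:]  0  ''
   4  s[6:],s[7:]  1  'b'
   5  s[7:],s[4:]  0  ''
   6  s[4:],s[8:]  1  'c'
   7  s[8:],s[2:]  0  ''
   8  s[2:],s[9:]  0  ''
   9  s[9:],s[1:]  1  'e'

n(n+1)/2 = 10·11/2 = 55
Σ LCP = 0 + 1 + 1 + 0 + 1 + 0 + 1 + 0 + 0 + 1 = 5
distinct = 55 − 5 = 50

50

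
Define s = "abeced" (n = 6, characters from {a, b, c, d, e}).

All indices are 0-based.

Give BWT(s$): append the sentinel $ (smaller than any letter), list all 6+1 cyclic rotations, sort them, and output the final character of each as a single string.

rank  rotation last
    0  $abeced  d
    1  abeced$  $
    2  beced$a  a
    3  ced$abe  e
    4  d$abece  e
    5  eced$ab  b
    6  ed$abec  c

d$aeebc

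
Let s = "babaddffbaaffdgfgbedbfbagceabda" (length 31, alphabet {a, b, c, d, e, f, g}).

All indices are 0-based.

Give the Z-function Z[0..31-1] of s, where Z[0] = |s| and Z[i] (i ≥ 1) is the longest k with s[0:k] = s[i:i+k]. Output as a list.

[31, 0, 2, 0, 0, 0, 0, 0, 2, 0, 0, 0, 0, 0, 0, 0, 0, 1, 0, 0, 1, 0, 2, 0, 0, 0, 0, 0, 1, 0, 0]

Z[0]=31
i=1: outside box; Z[1]=0
i=2: outside box; Z[2]=2 scan→box=[2,4)
i=3: min(r-i=1, Z[1]=0)=0; Z[3]=0
i=4: outside box; Z[4]=0
i=5: outside box; Z[5]=0
i=6: outside box; Z[6]=0
i=7: outside box; Z[7]=0
i=8: outside box; Z[8]=2 scan→box=[8,10)
i=9: min(r-i=1, Z[1]=0)=0; Z[9]=0
i=10: outside box; Z[10]=0
i=11: outside box; Z[11]=0
i=12: outside box; Z[12]=0
i=13: outside box; Z[13]=0
i=14: outside box; Z[14]=0
i=15: outside box; Z[15]=0
i=16: outside box; Z[16]=0
i=17: outside box; Z[17]=1 scan→box=[17,18)
i=18: outside box; Z[18]=0
i=19: outside box; Z[19]=0
i=20: outside box; Z[20]=1 scan→box=[20,21)
i=21: outside box; Z[21]=0
i=22: outside box; Z[22]=2 scan→box=[22,24)
i=23: min(r-i=1, Z[1]=0)=0; Z[23]=0
i=24: outside box; Z[24]=0
i=25: outside box; Z[25]=0
i=26: outside box; Z[26]=0
i=27: outside box; Z[27]=0
i=28: outside box; Z[28]=1 scan→box=[28,29)
i=29: outside box; Z[29]=0
i=30: outside box; Z[30]=0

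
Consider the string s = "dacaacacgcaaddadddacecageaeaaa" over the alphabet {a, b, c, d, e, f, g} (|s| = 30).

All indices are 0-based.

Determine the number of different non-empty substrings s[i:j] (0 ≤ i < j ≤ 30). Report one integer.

rank | idx | suffix
   0 |  29 | a
   1 |  28 | aa
   2 |  27 | aaa
   3 |   3 | aacacgcaaddadddacecageaeaaa
   4 |  10 | aaddadddacecageaeaaa
   5 |   1 | acaacacgcaaddadddacecageaeaaa
   6 |   4 | acacgcaaddadddacecageaeaaa
   7 |  18 | acecageaeaaa
   8 |   6 | acgcaaddadddacecageaeaaa
   9 |  11 | addadddacecageaeaaa
  10 |  14 | adddacecageaeaaa
  11 |  25 | aeaaa
  12 |  22 | ageaeaaa
  13 |   2 | caacacgcaaddadddacecageaeaaa
  14 |   9 | caaddadddacecageaeaaa
  15 |   5 | cacgcaaddadddacecageaeaaa
  16 |  21 | cageaeaaa
  17 |  19 | cecageaeaaa
  18 |   7 | cgcaaddadddacecageaeaaa
  19 |   0 | dacaacacgcaaddadddacecageaeaaa
  20 |  17 | dacecageaeaaa
  21 |  13 | dadddacecageaeaaa
  22 |  16 | ddacecageaeaaa
  23 |  12 | ddadddacecageaeaaa
  24 |  15 | dddacecageaeaaa
  25 |  26 | eaaa
  26 |  24 | eaeaaa
  27 |  20 | ecageaeaaa
  28 |   8 | gcaaddadddacecageaeaaa
  29 |  23 | geaeaaa

SA = [29, 28, 27, 3, 10, 1, 4, 18, 6, 11, 14, 25, 22, 2, 9, 5, 21, 19, 7, 0, 17, 13, 16, 12, 15, 26, 24, 20, 8, 23]
rank  pair      lcp
   1  s[29:],s[28:]  1  'a'
   2  s[28:],s[27:]  2  'aa'
   3  s[27:],s[3:]  2  'aa'
   4  s[3:],s[10:]  2  'aa'
   5  s[10:],s[1:]  1  'a'
   6  s[1:],s[4:]  3  'aca'
   7  s[4:],s[18:]  2  'ac'
   8  s[18:],s[6:]  2  'ac'
   9  s[6:],s[11:]  1  'a'
  10  s[11:],s[14:]  3  'add'
  11  s[14:],s[25:]  1  'a'
  12  s[25:],s[22:]  1  'a'
  13  s[22:],s[2:]  0  ''
  14  s[2:],s[9:]  3  'caa'
  15  s[9:],s[5:]  2  'ca'
  16  s[5:],s[21:]  2  'ca'
  17  s[21:],s[19:]  1  'c'
  18  s[19:],s[7:]  1  'c'
  19  s[7:],s[0:]  0  ''
  20  s[0:],s[17:]  3  'dac'
  21  s[17:],s[13:]  2  'da'
  22  s[13:],s[16:]  1  'd'
  23  s[16:],s[12:]  3  'dda'
  24  s[12:],s[15:]  2  'dd'
  25  s[15:],s[26:]  0  ''
  26  s[26:],s[24:]  2  'ea'
  27  s[24:],s[20:]  1  'e'
  28  s[20:],s[8:]  0  ''
  29  s[8:],s[23:]  1  'g'

n(n+1)/2 = 30·31/2 = 465
Σ LCP = 0 + 1 + 2 + 2 + 2 + 1 + 3 + 2 + 2 + 1 + 3 + 1 + 1 + 0 + 3 + 2 + 2 + 1 + 1 + 0 + 3 + 2 + 1 + 3 + 2 + 0 + 2 + 1 + 0 + 1 = 45
distinct = 465 − 45 = 420

420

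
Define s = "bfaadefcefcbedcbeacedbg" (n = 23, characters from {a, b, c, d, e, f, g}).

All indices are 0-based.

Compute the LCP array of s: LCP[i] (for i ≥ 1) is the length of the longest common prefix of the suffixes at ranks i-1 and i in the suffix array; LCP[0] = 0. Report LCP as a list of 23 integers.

rank | idx | suffix
   0 |   2 | aadefcefcbedcbeacedbg
   1 |  17 | acedbg
   2 |   3 | adefcefcbedcbeacedbg
   3 |  15 | beacedbg
   4 |  11 | bedcbeacedbg
   5 |   0 | bfaadefcefcbedcbeacedbg
   6 |  21 | bg
   7 |  14 | cbeacedbg
   8 |  10 | cbedcbeacedbg
   9 |  18 | cedbg
  10 |   7 | cefcbedcbeacedbg
  11 |  20 | dbg
  12 |  13 | dcbeacedbg
  13 |   4 | defcefcbedcbeacedbg
  14 |  16 | eacedbg
  15 |  19 | edbg
  16 |  12 | edcbeacedbg
  17 |   8 | efcbedcbeacedbg
  18 |   5 | efcefcbedcbeacedbg
  19 |   1 | faadefcefcbedcbeacedbg
  20 |   9 | fcbedcbeacedbg
  21 |   6 | fcefcbedcbeacedbg
  22 |  22 | g

SA = [2, 17, 3, 15, 11, 0, 21, 14, 10, 18, 7, 20, 13, 4, 16, 19, 12, 8, 5, 1, 9, 6, 22]
rank  pair      lcp
   1  s[2:],s[17:]  1  'a'
   2  s[17:],s[3:]  1  'a'
   3  s[3:],s[15:]  0  ''
   4  s[15:],s[11:]  2  'be'
   5  s[11:],s[0:]  1  'b'
   6  s[0:],s[21:]  1  'b'
   7  s[21:],s[14:]  0  ''
   8  s[14:],s[10:]  3  'cbe'
   9  s[10:],s[18:]  1  'c'
  10  s[18:],s[7:]  2  'ce'
  11  s[7:],s[20:]  0  ''
  12  s[20:],s[13:]  1  'd'
  13  s[13:],s[4:]  1  'd'
  14  s[4:],s[16:]  0  ''
  15  s[16:],s[19:]  1  'e'
  16  s[19:],s[12:]  2  'ed'
  17  s[12:],s[8:]  1  'e'
  18  s[8:],s[5:]  3  'efc'
  19  s[5:],s[1:]  0  ''
  20  s[1:],s[9:]  1  'f'
  21  s[9:],s[6:]  2  'fc'
  22  s[6:],s[22:]  0  ''

[0, 1, 1, 0, 2, 1, 1, 0, 3, 1, 2, 0, 1, 1, 0, 1, 2, 1, 3, 0, 1, 2, 0]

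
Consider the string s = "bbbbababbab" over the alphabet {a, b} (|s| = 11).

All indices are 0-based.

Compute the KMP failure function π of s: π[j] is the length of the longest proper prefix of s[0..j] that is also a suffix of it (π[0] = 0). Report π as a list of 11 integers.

π[0] = 0
j=1 s[j]='b': π[1]=1 (border 'b')
j=2 s[j]='b': π[2]=2 (border 'bb')
j=3 s[j]='b': π[3]=3 (border 'bbb')
j=4 s[j]='a': k: 3→2→1→0; π[4]=0 (border '')
j=5 s[j]='b': π[5]=1 (border 'b')
j=6 s[j]='a': k: 1→0; π[6]=0 (border '')
j=7 s[j]='b': π[7]=1 (border 'b')
j=8 s[j]='b': π[8]=2 (border 'bb')
j=9 s[j]='a': k: 2→1→0; π[9]=0 (border '')
j=10 s[j]='b': π[10]=1 (border 'b')

[0, 1, 2, 3, 0, 1, 0, 1, 2, 0, 1]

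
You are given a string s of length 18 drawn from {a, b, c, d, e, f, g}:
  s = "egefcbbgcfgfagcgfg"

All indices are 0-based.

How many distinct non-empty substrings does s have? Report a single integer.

rank→(start, suffix):
  0 → (12, 'agcgfg')
  1 → (5, 'bbgcfgfagcgfg')
  2 → (6, 'bgcfgfagcgfg')
  3 → (4, 'cbbgcfgfagcgfg')
  4 → (8, 'cfgfagcgfg')
  5 → (14, 'cgfg')
  6 → (2, 'efcbbgcfgfagcgfg')
  7 → (0, 'egefcbbgcfgfagcgfg')
  8 → (11, 'fagcgfg')
  9 → (3, 'fcbbgcfgfagcgfg')
  10 → (16, 'fg')
  11 → (9, 'fgfagcgfg')
  12 → (17, 'g')
  13 → (7, 'gcfgfagcgfg')
  14 → (13, 'gcgfg')
  15 → (1, 'gefcbbgcfgfagcgfg')
  16 → (10, 'gfagcgfg')
  17 → (15, 'gfg')

SA = [12, 5, 6, 4, 8, 14, 2, 0, 11, 3, 16, 9, 17, 7, 13, 1, 10, 15]
[i] adj suffixes → lcp
  [1] 12/5 → 0 ('')
  [2] 5/6 → 1 ('b')
  [3] 6/4 → 0 ('')
  [4] 4/8 → 1 ('c')
  [5] 8/14 → 1 ('c')
  [6] 14/2 → 0 ('')
  [7] 2/0 → 1 ('e')
  [8] 0/11 → 0 ('')
  [9] 11/3 → 1 ('f')
  [10] 3/16 → 1 ('f')
  [11] 16/9 → 2 ('fg')
  [12] 9/17 → 0 ('')
  [13] 17/7 → 1 ('g')
  [14] 7/13 → 2 ('gc')
  [15] 13/1 → 1 ('g')
  [16] 1/10 → 1 ('g')
  [17] 10/15 → 2 ('gf')

n(n+1)/2 = 18·19/2 = 171
Σ LCP = 0 + 0 + 1 + 0 + 1 + 1 + 0 + 1 + 0 + 1 + 1 + 2 + 0 + 1 + 2 + 1 + 1 + 2 = 15
distinct = 171 − 15 = 156

156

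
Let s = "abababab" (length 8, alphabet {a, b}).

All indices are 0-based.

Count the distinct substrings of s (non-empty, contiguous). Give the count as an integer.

15

sorted suffixes:
  #0 SA[0]=6  'ab'
  #1 SA[1]=4  'abab'
  #2 SA[2]=2  'ababab'
  #3 SA[3]=0  'abababab'
  #4 SA[4]=7  'b'
  #5 SA[5]=5  'bab'
  #6 SA[6]=3  'babab'
  #7 SA[7]=1  'bababab'

SA = [6, 4, 2, 0, 7, 5, 3, 1]
[i] adj suffixes → lcp
  [1] 6/4 → 2 ('ab')
  [2] 4/2 → 4 ('abab')
  [3] 2/0 → 6 ('ababab')
  [4] 0/7 → 0 ('')
  [5] 7/5 → 1 ('b')
  [6] 5/3 → 3 ('bab')
  [7] 3/1 → 5 ('babab')

n(n+1)/2 = 8·9/2 = 36
Σ LCP = 0 + 2 + 4 + 6 + 0 + 1 + 3 + 5 = 21
distinct = 36 − 21 = 15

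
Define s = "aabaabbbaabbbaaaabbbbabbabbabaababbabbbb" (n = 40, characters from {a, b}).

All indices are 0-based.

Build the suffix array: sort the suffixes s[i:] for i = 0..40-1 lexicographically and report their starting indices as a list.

[13, 14, 0, 29, 8, 3, 15, 27, 1, 30, 24, 21, 32, 9, 4, 35, 16, 39, 12, 28, 7, 2, 26, 23, 20, 31, 34, 38, 11, 6, 25, 22, 19, 33, 37, 10, 5, 18, 36, 17]

rank | idx | suffix
   0 |  13 | aaaabbbbabbabbabaababbabbbb
   1 |  14 | aaabbbbabbabbabaababbabbbb
   2 |   0 | aabaabbbaabbbaaaabbbbabbabbabaababbabbbb
   3 |  29 | aababbabbbb
   4 |   8 | aabbbaaaabbbbabbabbabaababbabbbb
   5 |   3 | aabbbaabbbaaaabbbbabbabbabaababbabbbb
   6 |  15 | aabbbbabbabbabaababbabbbb
   7 |  27 | abaababbabbbb
   8 |   1 | abaabbbaabbbaaaabbbbabbabbabaababbabbbb
   9 |  30 | ababbabbbb
  10 |  24 | abbabaababbabbbb
  11 |  21 | abbabbabaababbabbbb
  12 |  32 | abbabbbb
  13 |   9 | abbbaaaabbbbabbabbabaababbabbbb
  14 |   4 | abbbaabbbaaaabbbbabbabbabaababbabbbb
  15 |  35 | abbbb
  16 |  16 | abbbbabbabbabaababbabbbb
  17 |  39 | b
  18 |  12 | baaaabbbbabbabbabaababbabbbb
  19 |  28 | baababbabbbb
  20 |   7 | baabbbaaaabbbbabbabbabaababbabbbb
  21 |   2 | baabbbaabbbaaaabbbbabbabbabaababbabbbb
  22 |  26 | babaababbabbbb
  23 |  23 | babbabaababbabbbb
  24 |  20 | babbabbabaababbabbbb
  25 |  31 | babbabbbb
  26 |  34 | babbbb
  27 |  38 | bb
  28 |  11 | bbaaaabbbbabbabbabaababbabbbb
  29 |   6 | bbaabbbaaaabbbbabbabbabaababbabbbb
  30 |  25 | bbabaababbabbbb
  31 |  22 | bbabbabaababbabbbb
  32 |  19 | bbabbabbabaababbabbbb
  33 |  33 | bbabbbb
  34 |  37 | bbb
  35 |  10 | bbbaaaabbbbabbabbabaababbabbbb
  36 |   5 | bbbaabbbaaaabbbbabbabbabaababbabbbb
  37 |  18 | bbbabbabbabaababbabbbb
  38 |  36 | bbbb
  39 |  17 | bbbbabbabbabaababbabbbb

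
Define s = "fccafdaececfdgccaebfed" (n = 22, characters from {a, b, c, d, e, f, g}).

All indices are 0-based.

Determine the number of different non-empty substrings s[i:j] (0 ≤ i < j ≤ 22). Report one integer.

rank→(start, suffix):
  0 → (16, 'aebfed')
  1 → (6, 'aececfdgccaebfed')
  2 → (3, 'afdaececfdgccaebfed')
  3 → (18, 'bfed')
  4 → (15, 'caebfed')
  5 → (2, 'cafdaececfdgccaebfed')
  6 → (14, 'ccaebfed')
  7 → (1, 'ccafdaececfdgccaebfed')
  8 → (8, 'cecfdgccaebfed')
  9 → (10, 'cfdgccaebfed')
  10 → (21, 'd')
  11 → (5, 'daececfdgccaebfed')
  12 → (12, 'dgccaebfed')
  13 → (17, 'ebfed')
  14 → (7, 'ececfdgccaebfed')
  15 → (9, 'ecfdgccaebfed')
  16 → (20, 'ed')
  17 → (0, 'fccafdaececfdgccaebfed')
  18 → (4, 'fdaececfdgccaebfed')
  19 → (11, 'fdgccaebfed')
  20 → (19, 'fed')
  21 → (13, 'gccaebfed')

SA = [16, 6, 3, 18, 15, 2, 14, 1, 8, 10, 21, 5, 12, 17, 7, 9, 20, 0, 4, 11, 19, 13]
i: (SA[i-1],SA[i]) lcp shared
  1: (16,6) 2 'ae'
  2: (6,3) 1 'a'
  3: (3,18) 0 ''
  4: (18,15) 0 ''
  5: (15,2) 2 'ca'
  6: (2,14) 1 'c'
  7: (14,1) 3 'cca'
  8: (1,8) 1 'c'
  9: (8,10) 1 'c'
  10: (10,21) 0 ''
  11: (21,5) 1 'd'
  12: (5,12) 1 'd'
  13: (12,17) 0 ''
  14: (17,7) 1 'e'
  15: (7,9) 2 'ec'
  16: (9,20) 1 'e'
  17: (20,0) 0 ''
  18: (0,4) 1 'f'
  19: (4,11) 2 'fd'
  20: (11,19) 1 'f'
  21: (19,13) 0 ''

n(n+1)/2 = 22·23/2 = 253
Σ LCP = 0 + 2 + 1 + 0 + 0 + 2 + 1 + 3 + 1 + 1 + 0 + 1 + 1 + 0 + 1 + 2 + 1 + 0 + 1 + 2 + 1 + 0 = 21
distinct = 253 − 21 = 232

232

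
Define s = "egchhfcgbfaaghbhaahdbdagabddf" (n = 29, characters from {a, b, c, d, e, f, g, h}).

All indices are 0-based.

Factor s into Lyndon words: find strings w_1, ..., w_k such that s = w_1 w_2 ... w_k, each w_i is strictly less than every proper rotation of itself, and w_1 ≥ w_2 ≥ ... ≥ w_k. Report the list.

emit factor 1: 'eg' (i=0, period=2)
emit factor 2: 'chhf' (i=2, period=4)
emit factor 3: 'cg' (i=6, period=2)
emit factor 4: 'bf' (i=8, period=2)
emit factor 5: 'aaghbhaahdbdagabddf' (i=10, period=19)

["eg", "chhf", "cg", "bf", "aaghbhaahdbdagabddf"]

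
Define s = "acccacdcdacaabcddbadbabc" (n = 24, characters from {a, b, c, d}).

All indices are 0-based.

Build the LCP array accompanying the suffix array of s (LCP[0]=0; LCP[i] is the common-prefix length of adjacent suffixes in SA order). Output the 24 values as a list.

[0, 1, 3, 1, 2, 2, 1, 0, 2, 1, 2, 0, 1, 2, 1, 2, 1, 2, 2, 0, 1, 3, 1, 1]

rank→(start, suffix):
  0 → (11, 'aabcddbadbabc')
  1 → (21, 'abc')
  2 → (12, 'abcddbadbabc')
  3 → (9, 'acaabcddbadbabc')
  4 → (0, 'acccacdcdacaabcddbadbabc')
  5 → (4, 'acdcdacaabcddbadbabc')
  6 → (18, 'adbabc')
  7 → (20, 'babc')
  8 → (17, 'badbabc')
  9 → (22, 'bc')
  10 → (13, 'bcddbadbabc')
  11 → (23, 'c')
  12 → (10, 'caabcddbadbabc')
  13 → (3, 'cacdcdacaabcddbadbabc')
  14 → (2, 'ccacdcdacaabcddbadbabc')
  15 → (1, 'cccacdcdacaabcddbadbabc')
  16 → (7, 'cdacaabcddbadbabc')
  17 → (5, 'cdcdacaabcddbadbabc')
  18 → (14, 'cddbadbabc')
  19 → (8, 'dacaabcddbadbabc')
  20 → (19, 'dbabc')
  21 → (16, 'dbadbabc')
  22 → (6, 'dcdacaabcddbadbabc')
  23 → (15, 'ddbadbabc')

SA = [11, 21, 12, 9, 0, 4, 18, 20, 17, 22, 13, 23, 10, 3, 2, 1, 7, 5, 14, 8, 19, 16, 6, 15]
i: (SA[i-1],SA[i]) lcp shared
  1: (11,21) 1 'a'
  2: (21,12) 3 'abc'
  3: (12,9) 1 'a'
  4: (9,0) 2 'ac'
  5: (0,4) 2 'ac'
  6: (4,18) 1 'a'
  7: (18,20) 0 ''
  8: (20,17) 2 'ba'
  9: (17,22) 1 'b'
  10: (22,13) 2 'bc'
  11: (13,23) 0 ''
  12: (23,10) 1 'c'
  13: (10,3) 2 'ca'
  14: (3,2) 1 'c'
  15: (2,1) 2 'cc'
  16: (1,7) 1 'c'
  17: (7,5) 2 'cd'
  18: (5,14) 2 'cd'
  19: (14,8) 0 ''
  20: (8,19) 1 'd'
  21: (19,16) 3 'dba'
  22: (16,6) 1 'd'
  23: (6,15) 1 'd'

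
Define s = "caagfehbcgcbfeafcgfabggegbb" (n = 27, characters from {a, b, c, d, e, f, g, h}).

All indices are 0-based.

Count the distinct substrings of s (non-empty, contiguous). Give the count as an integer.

rank | idx | suffix
   0 |   1 | aagfehbcgcbfeafcgfabggegbb
   1 |  19 | abggegbb
   2 |  14 | afcgfabggegbb
   3 |   2 | agfehbcgcbfeafcgfabggegbb
   4 |  26 | b
   5 |  25 | bb
   6 |   7 | bcgcbfeafcgfabggegbb
   7 |  11 | bfeafcgfabggegbb
   8 |  20 | bggegbb
   9 |   0 | caagfehbcgcbfeafcgfabggegbb
  10 |  10 | cbfeafcgfabggegbb
  11 |   8 | cgcbfeafcgfabggegbb
  12 |  16 | cgfabggegbb
  13 |  13 | eafcgfabggegbb
  14 |  23 | egbb
  15 |   5 | ehbcgcbfeafcgfabggegbb
  16 |  18 | fabggegbb
  17 |  15 | fcgfabggegbb
  18 |  12 | feafcgfabggegbb
  19 |   4 | fehbcgcbfeafcgfabggegbb
  20 |  24 | gbb
  21 |   9 | gcbfeafcgfabggegbb
  22 |  22 | gegbb
  23 |  17 | gfabggegbb
  24 |   3 | gfehbcgcbfeafcgfabggegbb
  25 |  21 | ggegbb
  26 |   6 | hbcgcbfeafcgfabggegbb

SA = [1, 19, 14, 2, 26, 25, 7, 11, 20, 0, 10, 8, 16, 13, 23, 5, 18, 15, 12, 4, 24, 9, 22, 17, 3, 21, 6]
i: (SA[i-1],SA[i]) lcp shared
  1: (1,19) 1 'a'
  2: (19,14) 1 'a'
  3: (14,2) 1 'a'
  4: (2,26) 0 ''
  5: (26,25) 1 'b'
  6: (25,7) 1 'b'
  7: (7,11) 1 'b'
  8: (11,20) 1 'b'
  9: (20,0) 0 ''
  10: (0,10) 1 'c'
  11: (10,8) 1 'c'
  12: (8,16) 2 'cg'
  13: (16,13) 0 ''
  14: (13,23) 1 'e'
  15: (23,5) 1 'e'
  16: (5,18) 0 ''
  17: (18,15) 1 'f'
  18: (15,12) 1 'f'
  19: (12,4) 2 'fe'
  20: (4,24) 0 ''
  21: (24,9) 1 'g'
  22: (9,22) 1 'g'
  23: (22,17) 1 'g'
  24: (17,3) 2 'gf'
  25: (3,21) 1 'g'
  26: (21,6) 0 ''

n(n+1)/2 = 27·28/2 = 378
Σ LCP = 0 + 1 + 1 + 1 + 0 + 1 + 1 + 1 + 1 + 0 + 1 + 1 + 2 + 0 + 1 + 1 + 0 + 1 + 1 + 2 + 0 + 1 + 1 + 1 + 2 + 1 + 0 = 23
distinct = 378 − 23 = 355

355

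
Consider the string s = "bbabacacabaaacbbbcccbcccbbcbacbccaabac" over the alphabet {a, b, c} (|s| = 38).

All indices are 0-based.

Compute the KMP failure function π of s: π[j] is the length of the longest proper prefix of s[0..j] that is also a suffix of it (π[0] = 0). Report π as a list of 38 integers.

π[0] = 0
j=1 s[j]='b': π[1]=1 (border 'b')
j=2 s[j]='a': k: 1→0; π[2]=0 (border '')
j=3 s[j]='b': π[3]=1 (border 'b')
j=4 s[j]='a': k: 1→0; π[4]=0 (border '')
j=5 s[j]='c': π[5]=0 (border '')
j=6 s[j]='a': π[6]=0 (border '')
j=7 s[j]='c': π[7]=0 (border '')
j=8 s[j]='a': π[8]=0 (border '')
j=9 s[j]='b': π[9]=1 (border 'b')
j=10 s[j]='a': k: 1→0; π[10]=0 (border '')
j=11 s[j]='a': π[11]=0 (border '')
j=12 s[j]='a': π[12]=0 (border '')
j=13 s[j]='c': π[13]=0 (border '')
j=14 s[j]='b': π[14]=1 (border 'b')
j=15 s[j]='b': π[15]=2 (border 'bb')
j=16 s[j]='b': k: 2→1; π[16]=2 (border 'bb')
j=17 s[j]='c': k: 2→1→0; π[17]=0 (border '')
j=18 s[j]='c': π[18]=0 (border '')
j=19 s[j]='c': π[19]=0 (border '')
j=20 s[j]='b': π[20]=1 (border 'b')
j=21 s[j]='c': k: 1→0; π[21]=0 (border '')
j=22 s[j]='c': π[22]=0 (border '')
j=23 s[j]='c': π[23]=0 (border '')
j=24 s[j]='b': π[24]=1 (border 'b')
j=25 s[j]='b': π[25]=2 (border 'bb')
j=26 s[j]='c': k: 2→1→0; π[26]=0 (border '')
j=27 s[j]='b': π[27]=1 (border 'b')
j=28 s[j]='a': k: 1→0; π[28]=0 (border '')
j=29 s[j]='c': π[29]=0 (border '')
j=30 s[j]='b': π[30]=1 (border 'b')
j=31 s[j]='c': k: 1→0; π[31]=0 (border '')
j=32 s[j]='c': π[32]=0 (border '')
j=33 s[j]='a': π[33]=0 (border '')
j=34 s[j]='a': π[34]=0 (border '')
j=35 s[j]='b': π[35]=1 (border 'b')
j=36 s[j]='a': k: 1→0; π[36]=0 (border '')
j=37 s[j]='c': π[37]=0 (border '')

[0, 1, 0, 1, 0, 0, 0, 0, 0, 1, 0, 0, 0, 0, 1, 2, 2, 0, 0, 0, 1, 0, 0, 0, 1, 2, 0, 1, 0, 0, 1, 0, 0, 0, 0, 1, 0, 0]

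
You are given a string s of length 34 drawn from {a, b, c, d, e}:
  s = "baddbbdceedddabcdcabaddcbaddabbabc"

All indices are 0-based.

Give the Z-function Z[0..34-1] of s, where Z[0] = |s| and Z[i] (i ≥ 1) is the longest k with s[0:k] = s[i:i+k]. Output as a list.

Z[0]=34
i=1: fresh scan; Z[1]=0
i=2: fresh scan; Z[2]=0
i=3: fresh scan; Z[3]=0
i=4: fresh scan; Z[4]=1 grow→box=[4,5)
i=5: fresh scan; Z[5]=1 grow→box=[5,6)
i=6: fresh scan; Z[6]=0
i=7: fresh scan; Z[7]=0
i=8: fresh scan; Z[8]=0
i=9: fresh scan; Z[9]=0
i=10: fresh scan; Z[10]=0
i=11: fresh scan; Z[11]=0
i=12: fresh scan; Z[12]=0
i=13: fresh scan; Z[13]=0
i=14: fresh scan; Z[14]=1 grow→box=[14,15)
i=15: fresh scan; Z[15]=0
i=16: fresh scan; Z[16]=0
i=17: fresh scan; Z[17]=0
i=18: fresh scan; Z[18]=0
i=19: fresh scan; Z[19]=4 grow→box=[19,23)
i=20: min(r-i=3, Z[1]=0)=0; Z[20]=0
i=21: min(r-i=2, Z[2]=0)=0; Z[21]=0
i=22: min(r-i=1, Z[3]=0)=0; Z[22]=0
i=23: fresh scan; Z[23]=0
i=24: fresh scan; Z[24]=4 grow→box=[24,28)
i=25: min(r-i=3, Z[1]=0)=0; Z[25]=0
i=26: min(r-i=2, Z[2]=0)=0; Z[26]=0
i=27: min(r-i=1, Z[3]=0)=0; Z[27]=0
i=28: fresh scan; Z[28]=0
i=29: fresh scan; Z[29]=1 grow→box=[29,30)
i=30: fresh scan; Z[30]=2 grow→box=[30,32)
i=31: min(r-i=1, Z[1]=0)=0; Z[31]=0
i=32: fresh scan; Z[32]=1 grow→box=[32,33)
i=33: fresh scan; Z[33]=0

[34, 0, 0, 0, 1, 1, 0, 0, 0, 0, 0, 0, 0, 0, 1, 0, 0, 0, 0, 4, 0, 0, 0, 0, 4, 0, 0, 0, 0, 1, 2, 0, 1, 0]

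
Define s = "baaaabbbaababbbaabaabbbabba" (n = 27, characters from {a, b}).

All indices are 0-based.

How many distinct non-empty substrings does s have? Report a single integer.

sorted suffixes:
  #0 SA[0]=26  'a'
  #1 SA[1]=1  'aaaabbbaababbbaabaabbbabba'
  #2 SA[2]=2  'aaabbbaababbbaabaabbbabba'
  #3 SA[3]=15  'aabaabbbabba'
  #4 SA[4]=8  'aababbbaabaabbbabba'
  #5 SA[5]=3  'aabbbaababbbaabaabbbabba'
  #6 SA[6]=18  'aabbbabba'
  #7 SA[7]=16  'abaabbbabba'
  #8 SA[8]=9  'ababbbaabaabbbabba'
  #9 SA[9]=23  'abba'
  #10 SA[10]=11  'abbbaabaabbbabba'
  #11 SA[11]=4  'abbbaababbbaabaabbbabba'
  #12 SA[12]=19  'abbbabba'
  #13 SA[13]=25  'ba'
  #14 SA[14]=0  'baaaabbbaababbbaabaabbbabba'
  #15 SA[15]=14  'baabaabbbabba'
  #16 SA[16]=7  'baababbbaabaabbbabba'
  #17 SA[17]=17  'baabbbabba'
  #18 SA[18]=22  'babba'
  #19 SA[19]=10  'babbbaabaabbbabba'
  #20 SA[20]=24  'bba'
  #21 SA[21]=13  'bbaabaabbbabba'
  #22 SA[22]=6  'bbaababbbaabaabbbabba'
  #23 SA[23]=21  'bbabba'
  #24 SA[24]=12  'bbbaabaabbbabba'
  #25 SA[25]=5  'bbbaababbbaabaabbbabba'
  #26 SA[26]=20  'bbbabba'

SA = [26, 1, 2, 15, 8, 3, 18, 16, 9, 23, 11, 4, 19, 25, 0, 14, 7, 17, 22, 10, 24, 13, 6, 21, 12, 5, 20]
[i] adj suffixes → lcp
  [1] 26/1 → 1 ('a')
  [2] 1/2 → 3 ('aaa')
  [3] 2/15 → 2 ('aa')
  [4] 15/8 → 4 ('aaba')
  [5] 8/3 → 3 ('aab')
  [6] 3/18 → 6 ('aabbba')
  [7] 18/16 → 1 ('a')
  [8] 16/9 → 3 ('aba')
  [9] 9/23 → 2 ('ab')
  [10] 23/11 → 3 ('abb')
  [11] 11/4 → 8 ('abbbaaba')
  [12] 4/19 → 5 ('abbba')
  [13] 19/25 → 0 ('')
  [14] 25/0 → 2 ('ba')
  [15] 0/14 → 3 ('baa')
  [16] 14/7 → 5 ('baaba')
  [17] 7/17 → 4 ('baab')
  [18] 17/22 → 2 ('ba')
  [19] 22/10 → 4 ('babb')
  [20] 10/24 → 1 ('b')
  [21] 24/13 → 3 ('bba')
  [22] 13/6 → 6 ('bbaaba')
  [23] 6/21 → 3 ('bba')
  [24] 21/12 → 2 ('bb')
  [25] 12/5 → 7 ('bbbaaba')
  [26] 5/20 → 4 ('bbba')

n(n+1)/2 = 27·28/2 = 378
Σ LCP = 0 + 1 + 3 + 2 + 4 + 3 + 6 + 1 + 3 + 2 + 3 + 8 + 5 + 0 + 2 + 3 + 5 + 4 + 2 + 4 + 1 + 3 + 6 + 3 + 2 + 7 + 4 = 87
distinct = 378 − 87 = 291

291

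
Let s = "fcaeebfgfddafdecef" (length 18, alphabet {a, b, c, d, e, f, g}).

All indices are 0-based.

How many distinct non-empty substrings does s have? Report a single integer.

rank→(start, suffix):
  0 → (2, 'aeebfgfddafdecef')
  1 → (11, 'afdecef')
  2 → (5, 'bfgfddafdecef')
  3 → (1, 'caeebfgfddafdecef')
  4 → (15, 'cef')
  5 → (10, 'dafdecef')
  6 → (9, 'ddafdecef')
  7 → (13, 'decef')
  8 → (4, 'ebfgfddafdecef')
  9 → (14, 'ecef')
  10 → (3, 'eebfgfddafdecef')
  11 → (16, 'ef')
  12 → (17, 'f')
  13 → (0, 'fcaeebfgfddafdecef')
  14 → (8, 'fddafdecef')
  15 → (12, 'fdecef')
  16 → (6, 'fgfddafdecef')
  17 → (7, 'gfddafdecef')

SA = [2, 11, 5, 1, 15, 10, 9, 13, 4, 14, 3, 16, 17, 0, 8, 12, 6, 7]
i: (SA[i-1],SA[i]) lcp shared
  1: (2,11) 1 'a'
  2: (11,5) 0 ''
  3: (5,1) 0 ''
  4: (1,15) 1 'c'
  5: (15,10) 0 ''
  6: (10,9) 1 'd'
  7: (9,13) 1 'd'
  8: (13,4) 0 ''
  9: (4,14) 1 'e'
  10: (14,3) 1 'e'
  11: (3,16) 1 'e'
  12: (16,17) 0 ''
  13: (17,0) 1 'f'
  14: (0,8) 1 'f'
  15: (8,12) 2 'fd'
  16: (12,6) 1 'f'
  17: (6,7) 0 ''

n(n+1)/2 = 18·19/2 = 171
Σ LCP = 0 + 1 + 0 + 0 + 1 + 0 + 1 + 1 + 0 + 1 + 1 + 1 + 0 + 1 + 1 + 2 + 1 + 0 = 12
distinct = 171 − 12 = 159

159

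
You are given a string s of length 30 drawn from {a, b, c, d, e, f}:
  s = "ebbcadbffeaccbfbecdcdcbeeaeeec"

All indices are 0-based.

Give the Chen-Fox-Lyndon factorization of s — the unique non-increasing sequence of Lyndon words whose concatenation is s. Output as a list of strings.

emit factor 1: 'e' (i=0, period=1)
emit factor 2: 'bbc' (i=1, period=3)
emit factor 3: 'adbffe' (i=4, period=6)
emit factor 4: 'accbfbecdcdcbeeaeeec' (i=10, period=20)

["e", "bbc", "adbffe", "accbfbecdcdcbeeaeeec"]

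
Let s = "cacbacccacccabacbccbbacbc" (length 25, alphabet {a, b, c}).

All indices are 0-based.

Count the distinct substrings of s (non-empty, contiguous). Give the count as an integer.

272

rank→(start, suffix):
  0 → (12, 'abacbccbbacbc')
  1 → (1, 'acbacccacccabacbccbbacbc')
  2 → (21, 'acbc')
  3 → (14, 'acbccbbacbc')
  4 → (8, 'acccabacbccbbacbc')
  5 → (4, 'acccacccabacbccbbacbc')
  6 → (20, 'bacbc')
  7 → (13, 'bacbccbbacbc')
  8 → (3, 'bacccacccabacbccbbacbc')
  9 → (19, 'bbacbc')
  10 → (23, 'bc')
  11 → (16, 'bccbbacbc')
  12 → (24, 'c')
  13 → (11, 'cabacbccbbacbc')
  14 → (0, 'cacbacccacccabacbccbbacbc')
  15 → (7, 'cacccabacbccbbacbc')
  16 → (2, 'cbacccacccabacbccbbacbc')
  17 → (18, 'cbbacbc')
  18 → (22, 'cbc')
  19 → (15, 'cbccbbacbc')
  20 → (10, 'ccabacbccbbacbc')
  21 → (6, 'ccacccabacbccbbacbc')
  22 → (17, 'ccbbacbc')
  23 → (9, 'cccabacbccbbacbc')
  24 → (5, 'cccacccabacbccbbacbc')

SA = [12, 1, 21, 14, 8, 4, 20, 13, 3, 19, 23, 16, 24, 11, 0, 7, 2, 18, 22, 15, 10, 6, 17, 9, 5]
[i] adj suffixes → lcp
  [1] 12/1 → 1 ('a')
  [2] 1/21 → 3 ('acb')
  [3] 21/14 → 4 ('acbc')
  [4] 14/8 → 2 ('ac')
  [5] 8/4 → 5 ('accca')
  [6] 4/20 → 0 ('')
  [7] 20/13 → 5 ('bacbc')
  [8] 13/3 → 3 ('bac')
  [9] 3/19 → 1 ('b')
  [10] 19/23 → 1 ('b')
  [11] 23/16 → 2 ('bc')
  [12] 16/24 → 0 ('')
  [13] 24/11 → 1 ('c')
  [14] 11/0 → 2 ('ca')
  [15] 0/7 → 3 ('cac')
  [16] 7/2 → 1 ('c')
  [17] 2/18 → 2 ('cb')
  [18] 18/22 → 2 ('cb')
  [19] 22/15 → 3 ('cbc')
  [20] 15/10 → 1 ('c')
  [21] 10/6 → 3 ('cca')
  [22] 6/17 → 2 ('cc')
  [23] 17/9 → 2 ('cc')
  [24] 9/5 → 4 ('ccca')

n(n+1)/2 = 25·26/2 = 325
Σ LCP = 0 + 1 + 3 + 4 + 2 + 5 + 0 + 5 + 3 + 1 + 1 + 2 + 0 + 1 + 2 + 3 + 1 + 2 + 2 + 3 + 1 + 3 + 2 + 2 + 4 = 53
distinct = 325 − 53 = 272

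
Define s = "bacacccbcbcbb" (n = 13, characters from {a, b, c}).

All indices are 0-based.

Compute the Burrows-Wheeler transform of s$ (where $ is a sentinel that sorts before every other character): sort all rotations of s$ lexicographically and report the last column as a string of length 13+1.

bbcb$cccabbcca

rank  rotation        last
    0  $bacacccbcbcbb  b
    1  acacccbcbcbb$b  b
    2  acccbcbcbb$bac  c
    3  b$bacacccbcbcb  b
    4  bacacccbcbcbb$  $
    5  bb$bacacccbcbc  c
    6  bcbb$bacacccbc  c
    7  bcbcbb$bacaccc  c
    8  cacccbcbcbb$ba  a
    9  cbb$bacacccbcb  b
   10  cbcbb$bacacccb  b
   11  cbcbcbb$bacacc  c
   12  ccbcbcbb$bacac  c
   13  cccbcbcbb$baca  a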